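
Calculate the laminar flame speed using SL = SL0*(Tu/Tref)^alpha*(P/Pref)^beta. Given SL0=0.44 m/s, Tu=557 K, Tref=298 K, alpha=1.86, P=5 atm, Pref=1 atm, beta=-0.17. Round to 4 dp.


SL = SL0 * (Tu/Tref)^alpha * (P/Pref)^beta
T ratio = 557/298 = 1.86912752
(T ratio)^alpha = 1.86912752^1.86 = 3.200725
(P/Pref)^beta = 5^(-0.17) = 0.760633
SL = 0.44 * 3.200725 * 0.760633 = 1.0712 m/s


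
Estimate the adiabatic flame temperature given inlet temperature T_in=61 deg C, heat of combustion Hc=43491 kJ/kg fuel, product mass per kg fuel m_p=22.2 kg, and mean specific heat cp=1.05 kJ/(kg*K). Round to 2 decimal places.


T_ad = T_in + Hc / (m_p * cp)
Denominator = 22.2 * 1.05 = 23.3100
Temperature rise = 43491 / 23.3100 = 1865.77 K
T_ad = 61 + 1865.77 = 1926.77 deg C


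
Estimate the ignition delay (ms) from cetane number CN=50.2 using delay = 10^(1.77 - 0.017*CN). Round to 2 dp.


delay = 10^(1.77 - 0.017*CN)
Exponent = 1.77 - 0.017*50.2 = 0.9166
delay = 10^0.9166 = 8.25 ms


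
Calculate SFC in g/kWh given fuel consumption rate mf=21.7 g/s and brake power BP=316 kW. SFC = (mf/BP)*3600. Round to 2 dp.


SFC = (mf / BP) * 3600
Rate = 21.7 / 316 = 0.068671 g/(s*kW)
SFC = 0.068671 * 3600 = 247.22 g/kWh


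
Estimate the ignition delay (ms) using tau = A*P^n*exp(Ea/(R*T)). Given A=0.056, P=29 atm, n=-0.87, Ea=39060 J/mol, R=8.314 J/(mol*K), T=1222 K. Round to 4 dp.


tau = A * P^n * exp(Ea/(R*T))
P^n = 29^(-0.87) = 0.05342121
Ea/(R*T) = 39060/(8.314*1222) = 3.844599
exp(Ea/(R*T)) = 46.739923
tau = 0.056 * 0.05342121 * 46.739923 = 0.1398 ms


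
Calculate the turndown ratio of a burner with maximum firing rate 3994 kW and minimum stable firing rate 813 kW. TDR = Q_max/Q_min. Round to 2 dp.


TDR = Q_max / Q_min
TDR = 3994 / 813 = 4.91


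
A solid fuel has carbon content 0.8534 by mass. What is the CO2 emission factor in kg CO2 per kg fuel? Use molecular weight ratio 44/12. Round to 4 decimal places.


EF = C_frac * (M_CO2 / M_C)
EF = 0.8534 * (44/12)
EF = 0.8534 * 3.666667 = 3.1291 kg_CO2/kg_fuel


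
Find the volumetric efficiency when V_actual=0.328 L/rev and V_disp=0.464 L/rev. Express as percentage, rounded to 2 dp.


eta_v = (V_actual / V_disp) * 100
Ratio = 0.328 / 0.464 = 0.7069
eta_v = 0.7069 * 100 = 70.69%


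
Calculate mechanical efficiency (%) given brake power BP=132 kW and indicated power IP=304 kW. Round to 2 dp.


eta_mech = (BP / IP) * 100
Ratio = 132 / 304 = 0.4342
eta_mech = 0.4342 * 100 = 43.42%


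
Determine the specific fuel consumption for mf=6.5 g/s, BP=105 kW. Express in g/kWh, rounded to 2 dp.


SFC = (mf / BP) * 3600
Rate = 6.5 / 105 = 0.061905 g/(s*kW)
SFC = 0.061905 * 3600 = 222.86 g/kWh


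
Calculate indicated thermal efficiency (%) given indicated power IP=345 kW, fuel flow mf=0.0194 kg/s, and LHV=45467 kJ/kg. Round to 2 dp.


eta_ith = (IP / (mf * LHV)) * 100
Denominator = 0.0194 * 45467 = 882.0598 kW
eta_ith = (345 / 882.0598) * 100 = 39.11%


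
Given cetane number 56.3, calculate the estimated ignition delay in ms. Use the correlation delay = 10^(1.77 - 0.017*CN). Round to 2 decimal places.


delay = 10^(1.77 - 0.017*CN)
Exponent = 1.77 - 0.017*56.3 = 0.8129
delay = 10^0.8129 = 6.50 ms


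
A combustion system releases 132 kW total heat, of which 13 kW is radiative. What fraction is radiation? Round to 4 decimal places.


f_rad = Q_rad / Q_total
f_rad = 13 / 132 = 0.0985


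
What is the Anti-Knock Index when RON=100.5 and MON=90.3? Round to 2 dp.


AKI = (RON + MON) / 2
AKI = (100.5 + 90.3) / 2
AKI = 190.8 / 2 = 95.40


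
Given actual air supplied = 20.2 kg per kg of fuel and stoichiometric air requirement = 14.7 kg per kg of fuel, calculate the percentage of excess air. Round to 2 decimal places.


Excess air = actual - stoichiometric = 20.2 - 14.7 = 5.50 kg/kg fuel
Excess air % = (excess / stoich) * 100 = (5.50 / 14.7) * 100 = 37.41%


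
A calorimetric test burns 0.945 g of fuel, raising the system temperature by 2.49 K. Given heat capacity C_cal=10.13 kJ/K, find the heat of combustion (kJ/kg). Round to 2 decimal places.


Hc = C_cal * delta_T / m_fuel
Q_released = 10.13 * 2.49 = 25.2237 kJ
m_fuel = 0.945 g = 0.945/1000 kg = 0.000945 kg
Hc = 25.2237 / 0.000945 = 26691.75 kJ/kg


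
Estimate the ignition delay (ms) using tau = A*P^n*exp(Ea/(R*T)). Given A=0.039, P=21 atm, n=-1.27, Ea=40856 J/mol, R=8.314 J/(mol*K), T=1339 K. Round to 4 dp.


tau = A * P^n * exp(Ea/(R*T))
P^n = 21^(-1.27) = 0.02093059
Ea/(R*T) = 40856/(8.314*1339) = 3.669993
exp(Ea/(R*T)) = 39.251635
tau = 0.039 * 0.02093059 * 39.251635 = 0.0320 ms


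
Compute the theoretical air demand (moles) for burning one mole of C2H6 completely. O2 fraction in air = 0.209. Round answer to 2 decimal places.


Balanced combustion: C2H6 + 3.5 O2 -> 2 CO2 + 3 H2O
O2 needed = C + H/4 = 2 + 6/4 = 3.50 moles
Air moles = O2 / 0.209 = 3.50 / 0.209 = 16.75 moles air


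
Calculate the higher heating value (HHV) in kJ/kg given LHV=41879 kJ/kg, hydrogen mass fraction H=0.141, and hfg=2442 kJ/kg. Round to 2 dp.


HHV = LHV + hfg * 9 * H
Water addition = 2442 * 9 * 0.141 = 3098.898 kJ/kg
HHV = 41879 + 3098.898 = 44977.90 kJ/kg


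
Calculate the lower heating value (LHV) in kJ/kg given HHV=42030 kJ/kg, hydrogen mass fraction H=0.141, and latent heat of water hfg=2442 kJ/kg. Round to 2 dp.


LHV = HHV - hfg * 9 * H
Water correction = 2442 * 9 * 0.141 = 3098.898 kJ/kg
LHV = 42030 - 3098.898 = 38931.10 kJ/kg


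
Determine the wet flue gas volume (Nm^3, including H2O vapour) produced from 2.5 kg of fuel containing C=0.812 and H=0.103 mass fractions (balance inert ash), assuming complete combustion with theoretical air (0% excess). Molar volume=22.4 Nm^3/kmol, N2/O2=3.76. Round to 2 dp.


Per kg fuel: CO2 = (C/12 kmol)*22.4 = (0.812/12)*22.4 = 1.51573 Nm^3
Per kg fuel: H2O = (H/2 kmol)*22.4 = (0.103/2)*22.4 = 1.15360 Nm^3
O2 needed per kg fuel = C/12 + H/4 = 0.812/12 + 0.103/4 = 0.09341667 kmol
Per kg fuel: N2 = O2*3.76*22.4 = 0.09341667*3.76*22.4 = 7.86793 Nm^3
Total per kg = 1.51573 + 1.15360 + 7.86793 = 10.53726 Nm^3
Total = 10.53726 * 2.5 = 26.34 Nm^3


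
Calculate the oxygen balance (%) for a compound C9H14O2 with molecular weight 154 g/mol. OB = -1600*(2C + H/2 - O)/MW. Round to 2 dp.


OB = -1600 * (2C + H/2 - O) / MW
Inner = 2*9 + 14/2 - 2 = 23.00
OB = -1600 * 23.00 / 154 = -238.96%


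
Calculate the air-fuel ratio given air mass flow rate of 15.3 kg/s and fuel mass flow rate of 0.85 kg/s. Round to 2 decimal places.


AFR = m_air / m_fuel
AFR = 15.3 / 0.85 = 18.00


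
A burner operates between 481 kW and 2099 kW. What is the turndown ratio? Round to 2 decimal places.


TDR = Q_max / Q_min
TDR = 2099 / 481 = 4.36


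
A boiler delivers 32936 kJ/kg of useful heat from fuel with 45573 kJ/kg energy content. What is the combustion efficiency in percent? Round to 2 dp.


Efficiency = (Q_useful / Q_fuel) * 100
Efficiency = (32936 / 45573) * 100
Efficiency = 0.7227 * 100 = 72.27%


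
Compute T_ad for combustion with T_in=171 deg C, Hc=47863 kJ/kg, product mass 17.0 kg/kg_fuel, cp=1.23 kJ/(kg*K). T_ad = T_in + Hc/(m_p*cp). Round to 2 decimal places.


T_ad = T_in + Hc / (m_p * cp)
Denominator = 17.0 * 1.23 = 20.9100
Temperature rise = 47863 / 20.9100 = 2289.00 K
T_ad = 171 + 2289.00 = 2460.00 deg C


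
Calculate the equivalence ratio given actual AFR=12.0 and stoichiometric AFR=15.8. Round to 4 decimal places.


phi = AFR_stoich / AFR_actual
phi = 15.8 / 12.0 = 1.3167


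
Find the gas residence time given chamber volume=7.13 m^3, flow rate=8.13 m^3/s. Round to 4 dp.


tau = V / Q_flow
tau = 7.13 / 8.13 = 0.8770 s


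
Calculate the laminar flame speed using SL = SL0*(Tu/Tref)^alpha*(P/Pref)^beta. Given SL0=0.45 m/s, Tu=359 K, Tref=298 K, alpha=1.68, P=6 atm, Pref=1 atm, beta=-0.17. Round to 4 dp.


SL = SL0 * (Tu/Tref)^alpha * (P/Pref)^beta
T ratio = 359/298 = 1.20469799
(T ratio)^alpha = 1.20469799^1.68 = 1.367336
(P/Pref)^beta = 6^(-0.17) = 0.737419
SL = 0.45 * 1.367336 * 0.737419 = 0.4537 m/s


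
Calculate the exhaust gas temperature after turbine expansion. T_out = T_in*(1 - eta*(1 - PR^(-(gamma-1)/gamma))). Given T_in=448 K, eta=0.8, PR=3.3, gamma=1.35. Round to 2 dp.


T_out = T_in * (1 - eta * (1 - PR^(-(gamma-1)/gamma)))
Exponent = -(1.35-1)/1.35 = -0.25925926
PR^exp = 3.3^(-0.25925926) = 0.73378775
Factor = 1 - 0.8*(1 - 0.73378775) = 0.78703020
T_out = 448 * 0.78703020 = 352.59 K


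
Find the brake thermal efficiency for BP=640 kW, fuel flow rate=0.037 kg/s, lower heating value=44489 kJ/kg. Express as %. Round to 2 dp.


eta_BTE = (BP / (mf * LHV)) * 100
Denominator = 0.037 * 44489 = 1646.0930 kW
eta_BTE = (640 / 1646.0930) * 100 = 38.88%


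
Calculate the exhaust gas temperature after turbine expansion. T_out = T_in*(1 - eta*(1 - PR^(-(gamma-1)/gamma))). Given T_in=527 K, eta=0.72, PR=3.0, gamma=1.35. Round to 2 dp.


T_out = T_in * (1 - eta * (1 - PR^(-(gamma-1)/gamma)))
Exponent = -(1.35-1)/1.35 = -0.25925926
PR^exp = 3.0^(-0.25925926) = 0.75214556
Factor = 1 - 0.72*(1 - 0.75214556) = 0.82154480
T_out = 527 * 0.82154480 = 432.95 K


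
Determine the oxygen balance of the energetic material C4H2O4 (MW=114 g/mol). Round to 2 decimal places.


OB = -1600 * (2C + H/2 - O) / MW
Inner = 2*4 + 2/2 - 4 = 5.00
OB = -1600 * 5.00 / 114 = -70.18%


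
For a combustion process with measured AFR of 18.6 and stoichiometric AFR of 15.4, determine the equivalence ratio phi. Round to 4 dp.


phi = AFR_stoich / AFR_actual
phi = 15.4 / 18.6 = 0.8280


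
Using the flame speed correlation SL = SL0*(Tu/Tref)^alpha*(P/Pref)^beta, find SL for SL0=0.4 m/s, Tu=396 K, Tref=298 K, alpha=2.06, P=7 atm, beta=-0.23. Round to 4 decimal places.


SL = SL0 * (Tu/Tref)^alpha * (P/Pref)^beta
T ratio = 396/298 = 1.32885906
(T ratio)^alpha = 1.32885906^2.06 = 1.796249
(P/Pref)^beta = 7^(-0.23) = 0.639186
SL = 0.4 * 1.796249 * 0.639186 = 0.4593 m/s


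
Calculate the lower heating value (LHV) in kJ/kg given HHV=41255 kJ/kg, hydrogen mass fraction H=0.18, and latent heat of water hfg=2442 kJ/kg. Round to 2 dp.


LHV = HHV - hfg * 9 * H
Water correction = 2442 * 9 * 0.18 = 3956.040 kJ/kg
LHV = 41255 - 3956.040 = 37298.96 kJ/kg


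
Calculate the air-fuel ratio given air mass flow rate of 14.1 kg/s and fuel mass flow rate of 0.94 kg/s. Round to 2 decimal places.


AFR = m_air / m_fuel
AFR = 14.1 / 0.94 = 15.00


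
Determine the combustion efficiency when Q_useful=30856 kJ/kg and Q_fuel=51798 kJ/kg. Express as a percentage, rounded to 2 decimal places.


Efficiency = (Q_useful / Q_fuel) * 100
Efficiency = (30856 / 51798) * 100
Efficiency = 0.5957 * 100 = 59.57%


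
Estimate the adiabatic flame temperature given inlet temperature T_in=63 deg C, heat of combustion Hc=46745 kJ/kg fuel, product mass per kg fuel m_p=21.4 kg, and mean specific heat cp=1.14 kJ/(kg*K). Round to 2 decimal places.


T_ad = T_in + Hc / (m_p * cp)
Denominator = 21.4 * 1.14 = 24.3960
Temperature rise = 46745 / 24.3960 = 1916.09 K
T_ad = 63 + 1916.09 = 1979.09 deg C


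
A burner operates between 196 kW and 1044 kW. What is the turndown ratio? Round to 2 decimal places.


TDR = Q_max / Q_min
TDR = 1044 / 196 = 5.33


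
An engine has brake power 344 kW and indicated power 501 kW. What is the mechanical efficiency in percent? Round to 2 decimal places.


eta_mech = (BP / IP) * 100
Ratio = 344 / 501 = 0.6866
eta_mech = 0.6866 * 100 = 68.66%


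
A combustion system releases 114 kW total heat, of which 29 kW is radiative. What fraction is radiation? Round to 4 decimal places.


f_rad = Q_rad / Q_total
f_rad = 29 / 114 = 0.2544


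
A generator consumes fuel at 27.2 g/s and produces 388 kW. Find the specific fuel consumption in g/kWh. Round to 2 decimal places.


SFC = (mf / BP) * 3600
Rate = 27.2 / 388 = 0.070103 g/(s*kW)
SFC = 0.070103 * 3600 = 252.37 g/kWh


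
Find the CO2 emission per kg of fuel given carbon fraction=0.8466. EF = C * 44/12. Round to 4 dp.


EF = C_frac * (M_CO2 / M_C)
EF = 0.8466 * (44/12)
EF = 0.8466 * 3.666667 = 3.1042 kg_CO2/kg_fuel


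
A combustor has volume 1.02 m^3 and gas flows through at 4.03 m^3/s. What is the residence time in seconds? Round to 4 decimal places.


tau = V / Q_flow
tau = 1.02 / 4.03 = 0.2531 s


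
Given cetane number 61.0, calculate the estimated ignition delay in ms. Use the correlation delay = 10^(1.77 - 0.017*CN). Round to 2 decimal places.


delay = 10^(1.77 - 0.017*CN)
Exponent = 1.77 - 0.017*61.0 = 0.7330
delay = 10^0.7330 = 5.41 ms


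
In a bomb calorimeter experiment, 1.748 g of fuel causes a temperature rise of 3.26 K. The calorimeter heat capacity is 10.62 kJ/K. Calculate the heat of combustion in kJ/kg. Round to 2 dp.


Hc = C_cal * delta_T / m_fuel
Q_released = 10.62 * 3.26 = 34.6212 kJ
m_fuel = 1.748 g = 1.748/1000 kg = 0.001748 kg
Hc = 34.6212 / 0.001748 = 19806.18 kJ/kg


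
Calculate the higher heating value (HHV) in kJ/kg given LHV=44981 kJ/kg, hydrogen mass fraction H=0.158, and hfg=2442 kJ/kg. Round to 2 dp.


HHV = LHV + hfg * 9 * H
Water addition = 2442 * 9 * 0.158 = 3472.524 kJ/kg
HHV = 44981 + 3472.524 = 48453.52 kJ/kg


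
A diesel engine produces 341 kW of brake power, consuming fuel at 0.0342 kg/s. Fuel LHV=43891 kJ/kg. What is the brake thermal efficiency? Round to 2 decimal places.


eta_BTE = (BP / (mf * LHV)) * 100
Denominator = 0.0342 * 43891 = 1501.0722 kW
eta_BTE = (341 / 1501.0722) * 100 = 22.72%


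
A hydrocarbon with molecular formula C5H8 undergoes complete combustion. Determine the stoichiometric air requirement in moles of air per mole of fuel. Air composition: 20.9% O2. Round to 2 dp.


Balanced combustion: C5H8 + 7 O2 -> 5 CO2 + 4 H2O
O2 needed = C + H/4 = 5 + 8/4 = 7.00 moles
Air moles = O2 / 0.209 = 7.00 / 0.209 = 33.49 moles air


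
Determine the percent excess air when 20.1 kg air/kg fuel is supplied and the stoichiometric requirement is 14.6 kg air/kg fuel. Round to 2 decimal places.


Excess air = actual - stoichiometric = 20.1 - 14.6 = 5.50 kg/kg fuel
Excess air % = (excess / stoich) * 100 = (5.50 / 14.6) * 100 = 37.67%


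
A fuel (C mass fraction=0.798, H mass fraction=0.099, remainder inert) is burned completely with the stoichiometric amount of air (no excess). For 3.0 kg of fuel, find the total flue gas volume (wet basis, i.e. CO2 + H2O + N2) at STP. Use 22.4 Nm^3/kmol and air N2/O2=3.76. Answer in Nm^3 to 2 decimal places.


Per kg fuel: CO2 = (C/12 kmol)*22.4 = (0.798/12)*22.4 = 1.48960 Nm^3
Per kg fuel: H2O = (H/2 kmol)*22.4 = (0.099/2)*22.4 = 1.10880 Nm^3
O2 needed per kg fuel = C/12 + H/4 = 0.798/12 + 0.099/4 = 0.09125000 kmol
Per kg fuel: N2 = O2*3.76*22.4 = 0.09125000*3.76*22.4 = 7.68544 Nm^3
Total per kg = 1.48960 + 1.10880 + 7.68544 = 10.28384 Nm^3
Total = 10.28384 * 3.0 = 30.85 Nm^3


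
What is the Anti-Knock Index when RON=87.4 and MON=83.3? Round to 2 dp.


AKI = (RON + MON) / 2
AKI = (87.4 + 83.3) / 2
AKI = 170.7 / 2 = 85.35


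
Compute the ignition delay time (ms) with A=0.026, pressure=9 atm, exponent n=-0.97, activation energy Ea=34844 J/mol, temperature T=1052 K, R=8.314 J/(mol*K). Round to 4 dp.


tau = A * P^n * exp(Ea/(R*T))
P^n = 9^(-0.97) = 0.11868198
Ea/(R*T) = 34844/(8.314*1052) = 3.983843
exp(Ea/(R*T)) = 53.723111
tau = 0.026 * 0.11868198 * 53.723111 = 0.1658 ms


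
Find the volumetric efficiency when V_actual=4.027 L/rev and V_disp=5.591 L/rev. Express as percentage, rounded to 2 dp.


eta_v = (V_actual / V_disp) * 100
Ratio = 4.027 / 5.591 = 0.7203
eta_v = 0.7203 * 100 = 72.03%


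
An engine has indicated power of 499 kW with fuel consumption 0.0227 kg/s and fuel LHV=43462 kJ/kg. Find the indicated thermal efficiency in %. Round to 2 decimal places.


eta_ith = (IP / (mf * LHV)) * 100
Denominator = 0.0227 * 43462 = 986.5874 kW
eta_ith = (499 / 986.5874) * 100 = 50.58%


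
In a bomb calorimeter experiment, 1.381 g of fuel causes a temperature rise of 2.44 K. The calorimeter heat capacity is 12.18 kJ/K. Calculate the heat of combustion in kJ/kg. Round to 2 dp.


Hc = C_cal * delta_T / m_fuel
Q_released = 12.18 * 2.44 = 29.7192 kJ
m_fuel = 1.381 g = 1.381/1000 kg = 0.001381 kg
Hc = 29.7192 / 0.001381 = 21520.06 kJ/kg


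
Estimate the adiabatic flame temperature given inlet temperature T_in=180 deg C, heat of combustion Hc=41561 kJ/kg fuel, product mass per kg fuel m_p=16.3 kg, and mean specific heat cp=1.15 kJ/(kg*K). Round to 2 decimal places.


T_ad = T_in + Hc / (m_p * cp)
Denominator = 16.3 * 1.15 = 18.7450
Temperature rise = 41561 / 18.7450 = 2217.18 K
T_ad = 180 + 2217.18 = 2397.18 deg C


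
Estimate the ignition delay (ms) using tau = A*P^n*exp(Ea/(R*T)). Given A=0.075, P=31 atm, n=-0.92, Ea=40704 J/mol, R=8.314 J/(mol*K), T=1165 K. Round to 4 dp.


tau = A * P^n * exp(Ea/(R*T))
P^n = 31^(-0.92) = 0.04245680
Ea/(R*T) = 40704/(8.314*1165) = 4.202436
exp(Ea/(R*T)) = 66.849000
tau = 0.075 * 0.04245680 * 66.849000 = 0.2129 ms


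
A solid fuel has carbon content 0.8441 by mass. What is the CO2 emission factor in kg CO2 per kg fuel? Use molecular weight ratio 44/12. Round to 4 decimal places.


EF = C_frac * (M_CO2 / M_C)
EF = 0.8441 * (44/12)
EF = 0.8441 * 3.666667 = 3.0950 kg_CO2/kg_fuel


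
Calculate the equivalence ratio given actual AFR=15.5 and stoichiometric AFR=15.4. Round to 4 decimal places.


phi = AFR_stoich / AFR_actual
phi = 15.4 / 15.5 = 0.9935


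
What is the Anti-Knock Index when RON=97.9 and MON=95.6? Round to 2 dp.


AKI = (RON + MON) / 2
AKI = (97.9 + 95.6) / 2
AKI = 193.5 / 2 = 96.75


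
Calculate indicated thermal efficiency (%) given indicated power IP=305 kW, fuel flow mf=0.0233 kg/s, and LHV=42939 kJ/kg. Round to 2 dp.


eta_ith = (IP / (mf * LHV)) * 100
Denominator = 0.0233 * 42939 = 1000.4787 kW
eta_ith = (305 / 1000.4787) * 100 = 30.49%


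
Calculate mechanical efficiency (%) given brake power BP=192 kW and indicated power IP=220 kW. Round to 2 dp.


eta_mech = (BP / IP) * 100
Ratio = 192 / 220 = 0.8727
eta_mech = 0.8727 * 100 = 87.27%


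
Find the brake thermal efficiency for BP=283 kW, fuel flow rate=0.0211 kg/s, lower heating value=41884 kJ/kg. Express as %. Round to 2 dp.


eta_BTE = (BP / (mf * LHV)) * 100
Denominator = 0.0211 * 41884 = 883.7524 kW
eta_BTE = (283 / 883.7524) * 100 = 32.02%


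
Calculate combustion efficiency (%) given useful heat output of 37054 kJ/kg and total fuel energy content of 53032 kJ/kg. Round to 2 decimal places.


Efficiency = (Q_useful / Q_fuel) * 100
Efficiency = (37054 / 53032) * 100
Efficiency = 0.6987 * 100 = 69.87%


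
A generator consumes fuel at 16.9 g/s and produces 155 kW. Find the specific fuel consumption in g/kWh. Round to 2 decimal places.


SFC = (mf / BP) * 3600
Rate = 16.9 / 155 = 0.109032 g/(s*kW)
SFC = 0.109032 * 3600 = 392.52 g/kWh


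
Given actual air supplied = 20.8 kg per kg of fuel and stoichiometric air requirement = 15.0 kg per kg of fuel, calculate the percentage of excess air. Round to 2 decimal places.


Excess air = actual - stoichiometric = 20.8 - 15.0 = 5.80 kg/kg fuel
Excess air % = (excess / stoich) * 100 = (5.80 / 15.0) * 100 = 38.67%


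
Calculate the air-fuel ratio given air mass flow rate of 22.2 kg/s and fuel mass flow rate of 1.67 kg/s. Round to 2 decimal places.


AFR = m_air / m_fuel
AFR = 22.2 / 1.67 = 13.29


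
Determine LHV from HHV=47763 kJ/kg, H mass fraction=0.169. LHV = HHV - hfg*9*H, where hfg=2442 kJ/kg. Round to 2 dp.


LHV = HHV - hfg * 9 * H
Water correction = 2442 * 9 * 0.169 = 3714.282 kJ/kg
LHV = 47763 - 3714.282 = 44048.72 kJ/kg


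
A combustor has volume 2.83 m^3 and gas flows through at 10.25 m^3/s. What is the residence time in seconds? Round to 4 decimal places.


tau = V / Q_flow
tau = 2.83 / 10.25 = 0.2761 s


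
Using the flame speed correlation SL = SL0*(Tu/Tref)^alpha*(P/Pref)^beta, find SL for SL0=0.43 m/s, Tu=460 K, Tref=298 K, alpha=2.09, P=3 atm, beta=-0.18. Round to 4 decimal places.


SL = SL0 * (Tu/Tref)^alpha * (P/Pref)^beta
T ratio = 460/298 = 1.54362416
(T ratio)^alpha = 1.54362416^2.09 = 2.477718
(P/Pref)^beta = 3^(-0.18) = 0.820575
SL = 0.43 * 2.477718 * 0.820575 = 0.8743 m/s


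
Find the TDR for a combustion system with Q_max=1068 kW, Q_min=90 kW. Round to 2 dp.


TDR = Q_max / Q_min
TDR = 1068 / 90 = 11.87


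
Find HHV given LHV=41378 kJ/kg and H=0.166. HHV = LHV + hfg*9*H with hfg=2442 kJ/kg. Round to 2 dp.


HHV = LHV + hfg * 9 * H
Water addition = 2442 * 9 * 0.166 = 3648.348 kJ/kg
HHV = 41378 + 3648.348 = 45026.35 kJ/kg


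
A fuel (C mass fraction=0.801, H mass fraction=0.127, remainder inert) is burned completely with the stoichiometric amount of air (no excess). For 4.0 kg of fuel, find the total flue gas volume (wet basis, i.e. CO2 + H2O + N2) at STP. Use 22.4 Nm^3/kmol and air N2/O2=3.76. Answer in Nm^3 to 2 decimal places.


Per kg fuel: CO2 = (C/12 kmol)*22.4 = (0.801/12)*22.4 = 1.49520 Nm^3
Per kg fuel: H2O = (H/2 kmol)*22.4 = (0.127/2)*22.4 = 1.42240 Nm^3
O2 needed per kg fuel = C/12 + H/4 = 0.801/12 + 0.127/4 = 0.09850000 kmol
Per kg fuel: N2 = O2*3.76*22.4 = 0.09850000*3.76*22.4 = 8.29606 Nm^3
Total per kg = 1.49520 + 1.42240 + 8.29606 = 11.21366 Nm^3
Total = 11.21366 * 4.0 = 44.85 Nm^3


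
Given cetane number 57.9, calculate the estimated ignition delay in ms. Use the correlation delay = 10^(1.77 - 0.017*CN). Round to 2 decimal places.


delay = 10^(1.77 - 0.017*CN)
Exponent = 1.77 - 0.017*57.9 = 0.7857
delay = 10^0.7857 = 6.11 ms


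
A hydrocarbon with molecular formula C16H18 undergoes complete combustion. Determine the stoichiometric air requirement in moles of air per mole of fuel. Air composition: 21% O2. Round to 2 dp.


Balanced combustion: C16H18 + 20.5 O2 -> 16 CO2 + 9 H2O
O2 needed = C + H/4 = 16 + 18/4 = 20.50 moles
Air moles = O2 / 0.21 = 20.50 / 0.21 = 97.62 moles air


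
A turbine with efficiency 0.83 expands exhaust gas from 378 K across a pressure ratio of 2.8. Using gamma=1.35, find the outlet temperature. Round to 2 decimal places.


T_out = T_in * (1 - eta * (1 - PR^(-(gamma-1)/gamma)))
Exponent = -(1.35-1)/1.35 = -0.25925926
PR^exp = 2.8^(-0.25925926) = 0.76572026
Factor = 1 - 0.83*(1 - 0.76572026) = 0.80554782
T_out = 378 * 0.80554782 = 304.50 K


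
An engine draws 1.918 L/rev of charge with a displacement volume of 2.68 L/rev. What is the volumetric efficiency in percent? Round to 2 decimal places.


eta_v = (V_actual / V_disp) * 100
Ratio = 1.918 / 2.68 = 0.7157
eta_v = 0.7157 * 100 = 71.57%


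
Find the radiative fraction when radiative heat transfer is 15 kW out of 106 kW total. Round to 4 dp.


f_rad = Q_rad / Q_total
f_rad = 15 / 106 = 0.1415


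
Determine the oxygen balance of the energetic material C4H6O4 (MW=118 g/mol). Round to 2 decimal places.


OB = -1600 * (2C + H/2 - O) / MW
Inner = 2*4 + 6/2 - 4 = 7.00
OB = -1600 * 7.00 / 118 = -94.92%


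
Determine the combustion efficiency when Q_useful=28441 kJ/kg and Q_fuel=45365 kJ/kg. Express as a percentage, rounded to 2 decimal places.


Efficiency = (Q_useful / Q_fuel) * 100
Efficiency = (28441 / 45365) * 100
Efficiency = 0.6269 * 100 = 62.69%


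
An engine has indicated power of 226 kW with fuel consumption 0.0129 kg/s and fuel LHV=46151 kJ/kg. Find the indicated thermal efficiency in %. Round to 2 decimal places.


eta_ith = (IP / (mf * LHV)) * 100
Denominator = 0.0129 * 46151 = 595.3479 kW
eta_ith = (226 / 595.3479) * 100 = 37.96%


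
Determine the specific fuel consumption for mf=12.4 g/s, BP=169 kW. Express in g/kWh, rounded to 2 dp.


SFC = (mf / BP) * 3600
Rate = 12.4 / 169 = 0.073373 g/(s*kW)
SFC = 0.073373 * 3600 = 264.14 g/kWh


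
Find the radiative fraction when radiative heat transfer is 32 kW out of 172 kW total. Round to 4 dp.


f_rad = Q_rad / Q_total
f_rad = 32 / 172 = 0.1860


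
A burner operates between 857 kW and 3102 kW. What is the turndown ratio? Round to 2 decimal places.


TDR = Q_max / Q_min
TDR = 3102 / 857 = 3.62


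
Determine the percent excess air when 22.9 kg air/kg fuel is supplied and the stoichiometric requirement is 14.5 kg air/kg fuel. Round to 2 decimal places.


Excess air = actual - stoichiometric = 22.9 - 14.5 = 8.40 kg/kg fuel
Excess air % = (excess / stoich) * 100 = (8.40 / 14.5) * 100 = 57.93%


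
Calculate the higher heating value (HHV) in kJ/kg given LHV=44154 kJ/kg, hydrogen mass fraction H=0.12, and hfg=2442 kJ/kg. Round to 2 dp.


HHV = LHV + hfg * 9 * H
Water addition = 2442 * 9 * 0.12 = 2637.360 kJ/kg
HHV = 44154 + 2637.360 = 46791.36 kJ/kg


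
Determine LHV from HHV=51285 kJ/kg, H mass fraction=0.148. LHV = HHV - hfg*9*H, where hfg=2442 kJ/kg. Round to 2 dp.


LHV = HHV - hfg * 9 * H
Water correction = 2442 * 9 * 0.148 = 3252.744 kJ/kg
LHV = 51285 - 3252.744 = 48032.26 kJ/kg


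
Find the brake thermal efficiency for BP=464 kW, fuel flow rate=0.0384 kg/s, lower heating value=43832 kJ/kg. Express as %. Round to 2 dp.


eta_BTE = (BP / (mf * LHV)) * 100
Denominator = 0.0384 * 43832 = 1683.1488 kW
eta_BTE = (464 / 1683.1488) * 100 = 27.57%


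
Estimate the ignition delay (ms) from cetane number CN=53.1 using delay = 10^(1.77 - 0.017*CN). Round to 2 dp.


delay = 10^(1.77 - 0.017*CN)
Exponent = 1.77 - 0.017*53.1 = 0.8673
delay = 10^0.8673 = 7.37 ms


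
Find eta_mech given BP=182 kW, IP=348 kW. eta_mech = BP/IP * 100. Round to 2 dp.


eta_mech = (BP / IP) * 100
Ratio = 182 / 348 = 0.5230
eta_mech = 0.5230 * 100 = 52.30%


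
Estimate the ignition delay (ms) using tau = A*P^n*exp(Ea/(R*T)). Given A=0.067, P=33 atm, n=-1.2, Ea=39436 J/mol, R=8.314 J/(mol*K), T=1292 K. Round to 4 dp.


tau = A * P^n * exp(Ea/(R*T))
P^n = 33^(-1.2) = 0.01505855
Ea/(R*T) = 39436/(8.314*1292) = 3.671304
exp(Ea/(R*T)) = 39.303116
tau = 0.067 * 0.01505855 * 39.303116 = 0.0397 ms


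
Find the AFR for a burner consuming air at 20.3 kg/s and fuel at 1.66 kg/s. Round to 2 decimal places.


AFR = m_air / m_fuel
AFR = 20.3 / 1.66 = 12.23


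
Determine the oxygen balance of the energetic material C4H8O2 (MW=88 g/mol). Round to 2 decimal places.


OB = -1600 * (2C + H/2 - O) / MW
Inner = 2*4 + 8/2 - 2 = 10.00
OB = -1600 * 10.00 / 88 = -181.82%


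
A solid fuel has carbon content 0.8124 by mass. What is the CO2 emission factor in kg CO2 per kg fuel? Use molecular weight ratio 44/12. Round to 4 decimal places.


EF = C_frac * (M_CO2 / M_C)
EF = 0.8124 * (44/12)
EF = 0.8124 * 3.666667 = 2.9788 kg_CO2/kg_fuel


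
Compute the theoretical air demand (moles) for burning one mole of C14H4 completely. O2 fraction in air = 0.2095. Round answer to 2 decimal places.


Balanced combustion: C14H4 + 15 O2 -> 14 CO2 + 2 H2O
O2 needed = C + H/4 = 14 + 4/4 = 15.00 moles
Air moles = O2 / 0.2095 = 15.00 / 0.2095 = 71.60 moles air


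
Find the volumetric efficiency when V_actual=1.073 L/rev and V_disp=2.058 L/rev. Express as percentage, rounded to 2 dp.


eta_v = (V_actual / V_disp) * 100
Ratio = 1.073 / 2.058 = 0.5214
eta_v = 0.5214 * 100 = 52.14%


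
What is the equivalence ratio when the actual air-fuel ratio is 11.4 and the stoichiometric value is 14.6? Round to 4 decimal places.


phi = AFR_stoich / AFR_actual
phi = 14.6 / 11.4 = 1.2807


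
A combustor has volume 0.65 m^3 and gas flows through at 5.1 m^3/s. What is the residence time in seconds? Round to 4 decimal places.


tau = V / Q_flow
tau = 0.65 / 5.1 = 0.1275 s


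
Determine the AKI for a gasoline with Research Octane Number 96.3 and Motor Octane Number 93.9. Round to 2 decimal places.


AKI = (RON + MON) / 2
AKI = (96.3 + 93.9) / 2
AKI = 190.2 / 2 = 95.10


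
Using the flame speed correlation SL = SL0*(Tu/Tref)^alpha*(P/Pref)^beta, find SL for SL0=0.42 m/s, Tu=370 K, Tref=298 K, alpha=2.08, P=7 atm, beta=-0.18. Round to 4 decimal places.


SL = SL0 * (Tu/Tref)^alpha * (P/Pref)^beta
T ratio = 370/298 = 1.24161074
(T ratio)^alpha = 1.24161074^2.08 = 1.568519
(P/Pref)^beta = 7^(-0.18) = 0.704502
SL = 0.42 * 1.568519 * 0.704502 = 0.4641 m/s


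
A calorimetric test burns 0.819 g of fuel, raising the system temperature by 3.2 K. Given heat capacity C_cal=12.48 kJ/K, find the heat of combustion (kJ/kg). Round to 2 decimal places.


Hc = C_cal * delta_T / m_fuel
Q_released = 12.48 * 3.2 = 39.9360 kJ
m_fuel = 0.819 g = 0.819/1000 kg = 0.000819 kg
Hc = 39.9360 / 0.000819 = 48761.90 kJ/kg


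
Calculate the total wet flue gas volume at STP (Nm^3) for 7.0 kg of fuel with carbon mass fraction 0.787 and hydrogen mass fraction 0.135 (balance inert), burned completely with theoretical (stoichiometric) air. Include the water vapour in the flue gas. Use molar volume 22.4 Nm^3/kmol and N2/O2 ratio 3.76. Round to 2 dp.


Per kg fuel: CO2 = (C/12 kmol)*22.4 = (0.787/12)*22.4 = 1.46907 Nm^3
Per kg fuel: H2O = (H/2 kmol)*22.4 = (0.135/2)*22.4 = 1.51200 Nm^3
O2 needed per kg fuel = C/12 + H/4 = 0.787/12 + 0.135/4 = 0.09933333 kmol
Per kg fuel: N2 = O2*3.76*22.4 = 0.09933333*3.76*22.4 = 8.36625 Nm^3
Total per kg = 1.46907 + 1.51200 + 8.36625 = 11.34732 Nm^3
Total = 11.34732 * 7.0 = 79.43 Nm^3


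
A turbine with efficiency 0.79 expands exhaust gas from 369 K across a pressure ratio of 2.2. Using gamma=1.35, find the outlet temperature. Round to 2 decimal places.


T_out = T_in * (1 - eta * (1 - PR^(-(gamma-1)/gamma)))
Exponent = -(1.35-1)/1.35 = -0.25925926
PR^exp = 2.2^(-0.25925926) = 0.81512413
Factor = 1 - 0.79*(1 - 0.81512413) = 0.85394806
T_out = 369 * 0.85394806 = 315.11 K


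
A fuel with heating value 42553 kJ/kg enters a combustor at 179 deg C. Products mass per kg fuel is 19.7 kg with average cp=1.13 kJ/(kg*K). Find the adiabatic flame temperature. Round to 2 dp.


T_ad = T_in + Hc / (m_p * cp)
Denominator = 19.7 * 1.13 = 22.2610
Temperature rise = 42553 / 22.2610 = 1911.55 K
T_ad = 179 + 1911.55 = 2090.55 deg C


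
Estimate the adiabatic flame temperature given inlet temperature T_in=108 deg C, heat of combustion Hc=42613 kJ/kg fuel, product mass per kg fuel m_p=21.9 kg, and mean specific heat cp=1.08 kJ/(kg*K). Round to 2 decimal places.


T_ad = T_in + Hc / (m_p * cp)
Denominator = 21.9 * 1.08 = 23.6520
Temperature rise = 42613 / 23.6520 = 1801.67 K
T_ad = 108 + 1801.67 = 1909.67 deg C


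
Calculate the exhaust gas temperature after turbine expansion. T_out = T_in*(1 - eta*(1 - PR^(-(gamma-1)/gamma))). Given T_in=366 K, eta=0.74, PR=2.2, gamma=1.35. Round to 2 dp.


T_out = T_in * (1 - eta * (1 - PR^(-(gamma-1)/gamma)))
Exponent = -(1.35-1)/1.35 = -0.25925926
PR^exp = 2.2^(-0.25925926) = 0.81512413
Factor = 1 - 0.74*(1 - 0.81512413) = 0.86319186
T_out = 366 * 0.86319186 = 315.93 K


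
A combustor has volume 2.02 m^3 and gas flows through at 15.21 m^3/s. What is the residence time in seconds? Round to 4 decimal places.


tau = V / Q_flow
tau = 2.02 / 15.21 = 0.1328 s


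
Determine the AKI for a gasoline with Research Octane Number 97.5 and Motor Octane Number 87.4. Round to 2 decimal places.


AKI = (RON + MON) / 2
AKI = (97.5 + 87.4) / 2
AKI = 184.9 / 2 = 92.45


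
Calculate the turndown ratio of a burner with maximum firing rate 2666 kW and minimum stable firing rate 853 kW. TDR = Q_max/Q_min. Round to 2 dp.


TDR = Q_max / Q_min
TDR = 2666 / 853 = 3.13


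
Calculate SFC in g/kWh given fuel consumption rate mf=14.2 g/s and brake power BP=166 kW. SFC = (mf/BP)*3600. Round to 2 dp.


SFC = (mf / BP) * 3600
Rate = 14.2 / 166 = 0.085542 g/(s*kW)
SFC = 0.085542 * 3600 = 307.95 g/kWh


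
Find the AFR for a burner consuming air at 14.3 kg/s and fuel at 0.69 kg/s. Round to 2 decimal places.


AFR = m_air / m_fuel
AFR = 14.3 / 0.69 = 20.72


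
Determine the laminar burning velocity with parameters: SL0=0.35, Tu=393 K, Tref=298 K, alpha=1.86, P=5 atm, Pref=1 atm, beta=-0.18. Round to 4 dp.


SL = SL0 * (Tu/Tref)^alpha * (P/Pref)^beta
T ratio = 393/298 = 1.31879195
(T ratio)^alpha = 1.31879195^1.86 = 1.673123
(P/Pref)^beta = 5^(-0.18) = 0.748489
SL = 0.35 * 1.673123 * 0.748489 = 0.4383 m/s


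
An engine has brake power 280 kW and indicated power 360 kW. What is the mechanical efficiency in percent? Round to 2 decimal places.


eta_mech = (BP / IP) * 100
Ratio = 280 / 360 = 0.7778
eta_mech = 0.7778 * 100 = 77.78%


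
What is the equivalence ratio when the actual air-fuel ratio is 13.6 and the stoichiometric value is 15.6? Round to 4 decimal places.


phi = AFR_stoich / AFR_actual
phi = 15.6 / 13.6 = 1.1471


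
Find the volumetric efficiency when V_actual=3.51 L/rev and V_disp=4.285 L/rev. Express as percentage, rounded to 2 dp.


eta_v = (V_actual / V_disp) * 100
Ratio = 3.51 / 4.285 = 0.8191
eta_v = 0.8191 * 100 = 81.91%


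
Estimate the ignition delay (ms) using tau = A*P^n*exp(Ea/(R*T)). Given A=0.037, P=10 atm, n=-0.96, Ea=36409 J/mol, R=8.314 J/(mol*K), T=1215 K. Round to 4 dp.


tau = A * P^n * exp(Ea/(R*T))
P^n = 10^(-0.96) = 0.10964782
Ea/(R*T) = 36409/(8.314*1215) = 3.604313
exp(Ea/(R*T)) = 36.756410
tau = 0.037 * 0.10964782 * 36.756410 = 0.1491 ms


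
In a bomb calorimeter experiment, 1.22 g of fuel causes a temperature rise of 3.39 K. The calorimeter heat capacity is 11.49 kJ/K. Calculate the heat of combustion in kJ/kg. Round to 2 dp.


Hc = C_cal * delta_T / m_fuel
Q_released = 11.49 * 3.39 = 38.9511 kJ
m_fuel = 1.22 g = 1.22/1000 kg = 0.001220 kg
Hc = 38.9511 / 0.001220 = 31927.13 kJ/kg


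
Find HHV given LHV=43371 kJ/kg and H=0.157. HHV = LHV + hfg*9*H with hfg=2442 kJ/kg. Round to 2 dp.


HHV = LHV + hfg * 9 * H
Water addition = 2442 * 9 * 0.157 = 3450.546 kJ/kg
HHV = 43371 + 3450.546 = 46821.55 kJ/kg


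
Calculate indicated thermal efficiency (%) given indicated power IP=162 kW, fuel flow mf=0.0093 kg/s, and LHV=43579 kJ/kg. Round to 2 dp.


eta_ith = (IP / (mf * LHV)) * 100
Denominator = 0.0093 * 43579 = 405.2847 kW
eta_ith = (162 / 405.2847) * 100 = 39.97%


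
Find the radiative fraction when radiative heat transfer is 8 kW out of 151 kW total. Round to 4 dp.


f_rad = Q_rad / Q_total
f_rad = 8 / 151 = 0.0530


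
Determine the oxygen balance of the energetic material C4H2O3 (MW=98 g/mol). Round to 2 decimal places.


OB = -1600 * (2C + H/2 - O) / MW
Inner = 2*4 + 2/2 - 3 = 6.00
OB = -1600 * 6.00 / 98 = -97.96%


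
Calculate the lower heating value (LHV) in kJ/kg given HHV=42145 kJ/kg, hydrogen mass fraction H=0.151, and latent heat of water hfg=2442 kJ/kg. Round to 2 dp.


LHV = HHV - hfg * 9 * H
Water correction = 2442 * 9 * 0.151 = 3318.678 kJ/kg
LHV = 42145 - 3318.678 = 38826.32 kJ/kg


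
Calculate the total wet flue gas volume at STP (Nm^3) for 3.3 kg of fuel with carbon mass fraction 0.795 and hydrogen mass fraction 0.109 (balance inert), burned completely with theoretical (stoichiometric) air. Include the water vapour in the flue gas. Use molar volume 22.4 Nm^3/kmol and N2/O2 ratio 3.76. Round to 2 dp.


Per kg fuel: CO2 = (C/12 kmol)*22.4 = (0.795/12)*22.4 = 1.48400 Nm^3
Per kg fuel: H2O = (H/2 kmol)*22.4 = (0.109/2)*22.4 = 1.22080 Nm^3
O2 needed per kg fuel = C/12 + H/4 = 0.795/12 + 0.109/4 = 0.09350000 kmol
Per kg fuel: N2 = O2*3.76*22.4 = 0.09350000*3.76*22.4 = 7.87494 Nm^3
Total per kg = 1.48400 + 1.22080 + 7.87494 = 10.57974 Nm^3
Total = 10.57974 * 3.3 = 34.91 Nm^3


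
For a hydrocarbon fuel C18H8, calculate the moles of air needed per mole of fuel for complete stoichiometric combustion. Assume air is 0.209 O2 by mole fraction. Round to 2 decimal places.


Balanced combustion: C18H8 + 20 O2 -> 18 CO2 + 4 H2O
O2 needed = C + H/4 = 18 + 8/4 = 20.00 moles
Air moles = O2 / 0.209 = 20.00 / 0.209 = 95.69 moles air


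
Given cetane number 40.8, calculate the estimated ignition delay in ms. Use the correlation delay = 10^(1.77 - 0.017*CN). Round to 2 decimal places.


delay = 10^(1.77 - 0.017*CN)
Exponent = 1.77 - 0.017*40.8 = 1.0764
delay = 10^1.0764 = 11.92 ms


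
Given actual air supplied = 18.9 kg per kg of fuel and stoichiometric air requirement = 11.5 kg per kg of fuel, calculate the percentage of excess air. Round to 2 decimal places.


Excess air = actual - stoichiometric = 18.9 - 11.5 = 7.40 kg/kg fuel
Excess air % = (excess / stoich) * 100 = (7.40 / 11.5) * 100 = 64.35%


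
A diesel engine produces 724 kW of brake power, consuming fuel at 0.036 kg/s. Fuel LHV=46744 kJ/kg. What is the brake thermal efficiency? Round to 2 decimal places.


eta_BTE = (BP / (mf * LHV)) * 100
Denominator = 0.036 * 46744 = 1682.7840 kW
eta_BTE = (724 / 1682.7840) * 100 = 43.02%


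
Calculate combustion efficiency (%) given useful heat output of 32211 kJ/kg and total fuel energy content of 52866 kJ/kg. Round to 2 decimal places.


Efficiency = (Q_useful / Q_fuel) * 100
Efficiency = (32211 / 52866) * 100
Efficiency = 0.6093 * 100 = 60.93%


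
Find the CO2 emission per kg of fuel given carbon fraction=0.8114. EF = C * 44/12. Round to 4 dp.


EF = C_frac * (M_CO2 / M_C)
EF = 0.8114 * (44/12)
EF = 0.8114 * 3.666667 = 2.9751 kg_CO2/kg_fuel


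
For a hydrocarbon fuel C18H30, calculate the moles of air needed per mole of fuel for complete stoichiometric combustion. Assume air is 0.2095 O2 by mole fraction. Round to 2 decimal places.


Balanced combustion: C18H30 + 25.5 O2 -> 18 CO2 + 15 H2O
O2 needed = C + H/4 = 18 + 30/4 = 25.50 moles
Air moles = O2 / 0.2095 = 25.50 / 0.2095 = 121.72 moles air


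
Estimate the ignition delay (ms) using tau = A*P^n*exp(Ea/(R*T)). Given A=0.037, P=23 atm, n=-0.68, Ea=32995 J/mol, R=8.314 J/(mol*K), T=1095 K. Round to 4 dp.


tau = A * P^n * exp(Ea/(R*T))
P^n = 23^(-0.68) = 0.11858372
Ea/(R*T) = 32995/(8.314*1095) = 3.624299
exp(Ea/(R*T)) = 37.498419
tau = 0.037 * 0.11858372 * 37.498419 = 0.1645 ms


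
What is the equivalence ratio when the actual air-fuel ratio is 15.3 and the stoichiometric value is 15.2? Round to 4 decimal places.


phi = AFR_stoich / AFR_actual
phi = 15.2 / 15.3 = 0.9935


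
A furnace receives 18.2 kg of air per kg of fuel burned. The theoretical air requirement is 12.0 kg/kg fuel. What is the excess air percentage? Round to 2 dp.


Excess air = actual - stoichiometric = 18.2 - 12.0 = 6.20 kg/kg fuel
Excess air % = (excess / stoich) * 100 = (6.20 / 12.0) * 100 = 51.67%


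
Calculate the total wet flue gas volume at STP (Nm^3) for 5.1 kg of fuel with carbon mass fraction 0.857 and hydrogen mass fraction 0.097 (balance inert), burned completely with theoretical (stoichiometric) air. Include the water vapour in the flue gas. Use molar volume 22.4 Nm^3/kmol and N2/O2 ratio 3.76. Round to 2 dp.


Per kg fuel: CO2 = (C/12 kmol)*22.4 = (0.857/12)*22.4 = 1.59973 Nm^3
Per kg fuel: H2O = (H/2 kmol)*22.4 = (0.097/2)*22.4 = 1.08640 Nm^3
O2 needed per kg fuel = C/12 + H/4 = 0.857/12 + 0.097/4 = 0.09566667 kmol
Per kg fuel: N2 = O2*3.76*22.4 = 0.09566667*3.76*22.4 = 8.05743 Nm^3
Total per kg = 1.59973 + 1.08640 + 8.05743 = 10.74356 Nm^3
Total = 10.74356 * 5.1 = 54.79 Nm^3


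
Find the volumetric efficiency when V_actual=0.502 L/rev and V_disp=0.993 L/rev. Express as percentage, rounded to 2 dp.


eta_v = (V_actual / V_disp) * 100
Ratio = 0.502 / 0.993 = 0.5055
eta_v = 0.5055 * 100 = 50.55%


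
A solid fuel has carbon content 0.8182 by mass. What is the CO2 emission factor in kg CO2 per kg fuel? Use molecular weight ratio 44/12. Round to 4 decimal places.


EF = C_frac * (M_CO2 / M_C)
EF = 0.8182 * (44/12)
EF = 0.8182 * 3.666667 = 3.0001 kg_CO2/kg_fuel


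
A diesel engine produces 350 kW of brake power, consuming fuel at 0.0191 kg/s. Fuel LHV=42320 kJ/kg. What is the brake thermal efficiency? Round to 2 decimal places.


eta_BTE = (BP / (mf * LHV)) * 100
Denominator = 0.0191 * 42320 = 808.3120 kW
eta_BTE = (350 / 808.3120) * 100 = 43.30%


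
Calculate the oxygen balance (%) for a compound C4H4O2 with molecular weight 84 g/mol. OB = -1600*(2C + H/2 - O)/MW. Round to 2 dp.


OB = -1600 * (2C + H/2 - O) / MW
Inner = 2*4 + 4/2 - 2 = 8.00
OB = -1600 * 8.00 / 84 = -152.38%
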